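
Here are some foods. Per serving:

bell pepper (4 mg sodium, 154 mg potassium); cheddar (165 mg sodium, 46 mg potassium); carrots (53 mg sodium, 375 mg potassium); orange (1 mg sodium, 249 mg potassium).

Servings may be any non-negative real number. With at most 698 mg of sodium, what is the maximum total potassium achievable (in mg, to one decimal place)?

Potassium per mg sodium: orange 249, bell pepper 38.5, carrots 7.075, cheddar 0.2788.
With no serving limits, spend the whole sodium allowance on orange: 698 mg / 1 mg × 249 mg = 173802.0 mg.

173802.0 mg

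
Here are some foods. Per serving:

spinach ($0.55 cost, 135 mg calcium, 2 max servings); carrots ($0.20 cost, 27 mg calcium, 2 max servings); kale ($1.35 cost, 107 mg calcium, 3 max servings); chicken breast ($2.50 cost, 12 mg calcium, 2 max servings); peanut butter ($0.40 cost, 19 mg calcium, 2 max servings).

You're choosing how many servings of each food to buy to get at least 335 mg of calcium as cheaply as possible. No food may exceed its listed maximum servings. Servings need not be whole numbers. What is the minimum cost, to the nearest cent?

Cost per mg of calcium: spinach $0.0041, carrots $0.0074, kale $0.0126, peanut butter $0.0211, chicken breast $0.2083.
Take 2 servings of spinach: +270.0 mg calcium for $1.10 (total $1.10, still need 65.0 mg).
Take 2 servings of carrots: +54.0 mg calcium for $0.40 (total $1.50, still need 11.0 mg).
Take 0.1028 servings of kale: +11.0 mg calcium for $0.14 (total $1.64, still need 0.0 mg).
Filling from the cheapest source first is optimal under one linear minimum: $1.64.

$1.64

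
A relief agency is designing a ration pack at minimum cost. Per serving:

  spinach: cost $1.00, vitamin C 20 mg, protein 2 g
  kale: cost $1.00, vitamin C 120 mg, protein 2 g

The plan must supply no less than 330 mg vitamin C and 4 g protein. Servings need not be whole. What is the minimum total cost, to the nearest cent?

$2.75

With two linear requirements the optimum uses one or two foods; enumerate the corners.
spinach only: max(330/20, 4/2) = 16.5 servings → $16.50.
kale only: max(330/120, 4/2) = 2.75 servings → $2.75.
spinach + kale with both targets exact would need a negative amount; discard.
So the least-cost plan costs $2.75.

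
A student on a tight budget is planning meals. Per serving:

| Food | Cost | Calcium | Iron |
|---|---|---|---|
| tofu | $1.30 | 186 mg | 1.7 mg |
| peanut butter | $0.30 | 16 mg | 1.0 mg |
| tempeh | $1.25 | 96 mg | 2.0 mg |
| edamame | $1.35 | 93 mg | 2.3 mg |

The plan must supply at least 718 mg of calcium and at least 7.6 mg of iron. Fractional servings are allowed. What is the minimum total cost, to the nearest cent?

An LP optimum is at a vertex; with two nutrient constraints at most two foods are used. Check each candidate.
tofu only: max(718/186, 7.6/1.7) = 4.471 servings → $5.81.
peanut butter only: max(718/16, 7.6/1.0) = 44.88 servings → $13.46.
tempeh only: max(718/96, 7.6/2.0) = 7.479 servings → $9.35.
edamame only: max(718/93, 7.6/2.3) = 7.72 servings → $10.42.
tofu + peanut butter with both tight: 3.756 servings and 1.215 servings → $5.25.
tofu + tempeh with both tight: 3.383 servings and 0.9243 servings → $5.55.
tofu + edamame with both tight: 3.502 servings and 0.7156 servings → $5.52.
peanut butter + tempeh with both targets exact would need a negative amount; discard.
peanut butter + edamame: intersection lies outside the first quadrant.
tempeh + edamame with both targets exact would need a negative amount; discard.
The minimum over all feasible corners is $5.25.

$5.25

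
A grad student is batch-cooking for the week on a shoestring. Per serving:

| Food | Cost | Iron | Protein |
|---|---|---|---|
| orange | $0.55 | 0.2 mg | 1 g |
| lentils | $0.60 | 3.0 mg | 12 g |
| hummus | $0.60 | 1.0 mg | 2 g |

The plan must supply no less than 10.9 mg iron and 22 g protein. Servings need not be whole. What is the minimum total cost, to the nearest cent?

orange only: max(10.9/0.2, 22/1) = 54.5 servings → $29.98.
lentils only: max(10.9/3.0, 22/12) = 3.633 servings → $2.18.
hummus only: max(10.9/1.0, 22/2) = 11 servings → $6.60.
orange + lentils with both targets exact would need a negative amount; discard.
orange + hummus with both tight: 0.3333 servings and 10.83 servings → $6.68.
lentils + hummus with both tight: 0.03333 servings and 10.8 servings → $6.50.
So the least-cost plan costs $2.18.

$2.18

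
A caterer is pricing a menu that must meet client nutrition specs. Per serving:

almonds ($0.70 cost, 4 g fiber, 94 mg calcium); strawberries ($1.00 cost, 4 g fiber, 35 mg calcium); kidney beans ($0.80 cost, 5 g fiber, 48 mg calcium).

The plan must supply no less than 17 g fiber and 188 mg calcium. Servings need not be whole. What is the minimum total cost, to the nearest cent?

For a min-cost LP with two ≥-constraints, a basic feasible solution has at most two positive variables.
almonds only: max(17/4, 188/94) = 4.25 servings → $2.98.
strawberries only: max(17/4, 188/35) = 5.371 servings → $5.37.
kidney beans only: max(17/5, 188/48) = 3.917 servings → $3.13.
almonds + strawberries with both tight: 0.6653 servings and 3.585 servings → $4.05.
almonds + kidney beans with both tight: 0.446 servings and 3.043 servings → $2.75.
strawberries + kidney beans: the both-tight solution has a negative serving — not a feasible corner.
So the least-cost plan costs $2.75.

$2.75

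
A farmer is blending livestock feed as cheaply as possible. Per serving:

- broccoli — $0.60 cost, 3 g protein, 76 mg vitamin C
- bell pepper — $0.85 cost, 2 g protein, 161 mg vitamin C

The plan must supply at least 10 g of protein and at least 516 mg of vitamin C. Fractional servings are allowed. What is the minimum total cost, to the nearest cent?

At the optimum either one food covers both requirements or two foods hit both targets exactly; no other combination can be cheaper.
broccoli only: max(10/3, 516/76) = 6.789 servings → $4.07.
bell pepper only: max(10/2, 516/161) = 5 servings → $4.25.
broccoli + bell pepper with both tight: 1.746 servings and 2.381 servings → $3.07.
Cheapest feasible corner: $3.07.

$3.07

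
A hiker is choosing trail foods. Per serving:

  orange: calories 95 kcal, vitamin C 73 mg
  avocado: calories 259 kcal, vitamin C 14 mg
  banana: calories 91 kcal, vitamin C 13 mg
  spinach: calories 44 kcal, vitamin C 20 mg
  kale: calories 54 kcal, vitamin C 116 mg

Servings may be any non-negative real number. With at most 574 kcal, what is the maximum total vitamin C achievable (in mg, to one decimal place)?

1233.0 mg

Vitamin C per kcal: kale 2.148, orange 0.7684, spinach 0.4545, banana 0.1429, avocado 0.05405.
With no serving limits, spend the whole calories allowance on kale: 574 kcal / 54 kcal × 116 mg = 1233.0 mg.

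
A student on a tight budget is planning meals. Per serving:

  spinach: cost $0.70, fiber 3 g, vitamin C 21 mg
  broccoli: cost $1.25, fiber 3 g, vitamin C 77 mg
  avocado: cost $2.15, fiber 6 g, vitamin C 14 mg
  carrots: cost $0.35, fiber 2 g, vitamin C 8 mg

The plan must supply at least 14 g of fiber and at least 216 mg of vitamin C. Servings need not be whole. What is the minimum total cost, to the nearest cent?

An LP optimum is at a vertex; with two nutrient constraints at most two foods are used. Check each candidate.
spinach only: max(14/3, 216/21) = 10.29 servings → $7.20.
broccoli only: max(14/3, 216/77) = 4.667 servings → $5.83.
avocado only: max(14/6, 216/14) = 15.43 servings → $33.17.
carrots only: max(14/2, 216/8) = 27 servings → $9.45.
spinach + broccoli with both tight: 2.56 servings and 2.107 servings → $4.43.
spinach + avocado with both targets exact would need a negative amount; discard.
spinach + carrots with both targets exact would need a negative amount; discard.
broccoli + avocado with both tight: 2.619 servings and 1.024 servings → $5.47.
broccoli + carrots with both tight: 2.462 servings and 3.308 servings → $4.23.
avocado + carrots: intersection lies outside the first quadrant.
So the least-cost plan costs $4.23.

$4.23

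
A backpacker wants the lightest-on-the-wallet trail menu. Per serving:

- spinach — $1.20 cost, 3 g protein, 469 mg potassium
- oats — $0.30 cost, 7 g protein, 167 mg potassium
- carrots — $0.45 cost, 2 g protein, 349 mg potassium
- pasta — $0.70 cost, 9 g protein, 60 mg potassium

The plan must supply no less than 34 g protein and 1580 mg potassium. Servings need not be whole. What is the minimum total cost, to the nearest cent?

The cheapest plan sits at a corner of the feasible region — with two constraints it uses at most two foods.
spinach only: max(34/3, 1580/469) = 11.33 servings → $13.60.
oats only: max(34/7, 1580/167) = 9.461 servings → $2.84.
carrots only: max(34/2, 1580/349) = 17 servings → $7.65.
pasta only: max(34/9, 1580/60) = 26.33 servings → $18.43.
spinach + oats with both tight: 1.935 servings and 4.028 servings → $3.53.
spinach + carrots with both targets exact would need a negative amount; discard.
spinach + pasta with both tight: 3.014 servings and 2.773 servings → $5.56.
oats + carrots with both tight: 4.128 servings and 2.552 servings → $2.39.
oats + pasta: intersection lies outside the first quadrant.
carrots + pasta with both tight: 4.032 servings and 2.882 servings → $3.83.
So the least-cost plan costs $2.39.

$2.39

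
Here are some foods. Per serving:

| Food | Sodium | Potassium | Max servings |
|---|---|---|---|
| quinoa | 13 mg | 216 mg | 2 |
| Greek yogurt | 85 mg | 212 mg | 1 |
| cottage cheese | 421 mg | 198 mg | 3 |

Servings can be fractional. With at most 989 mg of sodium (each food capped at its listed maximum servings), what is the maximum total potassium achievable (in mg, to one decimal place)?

1056.9 mg

Potassium per mg sodium: quinoa 16.62, Greek yogurt 2.494, cottage cheese 0.4703.
Take 2 servings of quinoa: uses 26 mg sodium, +432.0 mg potassium (running total 432.0 mg).
Take 1 serving of Greek yogurt: uses 85 mg sodium, +212.0 mg potassium (running total 644.0 mg).
Take 2.086 servings of cottage cheese: uses 878 mg sodium, +412.9 mg potassium (running total 1056.9 mg).
Filling greedily by potassium-per-mg sodium is optimal for one linear limit, giving 1056.9 mg.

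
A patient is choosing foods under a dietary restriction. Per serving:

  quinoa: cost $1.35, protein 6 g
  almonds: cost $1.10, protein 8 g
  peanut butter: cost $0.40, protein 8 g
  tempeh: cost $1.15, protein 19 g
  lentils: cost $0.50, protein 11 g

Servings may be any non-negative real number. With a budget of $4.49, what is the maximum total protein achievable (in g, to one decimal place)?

98.8 g

Protein per dollar: lentils 22, peanut butter 20, tempeh 16.52, almonds 7.273, quinoa 4.444.
With no serving limits, spend the whole cost allowance on lentils: $4.49 / $0.50 × 11 g = 98.8 g.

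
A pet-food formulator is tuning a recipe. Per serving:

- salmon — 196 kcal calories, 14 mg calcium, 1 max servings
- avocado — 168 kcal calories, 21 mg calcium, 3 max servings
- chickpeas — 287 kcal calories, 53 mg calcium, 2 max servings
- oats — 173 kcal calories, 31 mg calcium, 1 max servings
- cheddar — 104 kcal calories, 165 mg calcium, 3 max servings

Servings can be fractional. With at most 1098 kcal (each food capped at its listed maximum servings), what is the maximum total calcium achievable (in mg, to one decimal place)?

636.9 mg

Calcium per kcal: cheddar 1.587, chickpeas 0.1847, oats 0.1792, avocado 0.125, salmon 0.07143.
Take 3 servings of cheddar: uses 312 kcal, +495.0 mg calcium (running total 495.0 mg).
Take 2 servings of chickpeas: uses 574 kcal, +106.0 mg calcium (running total 601.0 mg).
Take 1 serving of oats: uses 173 kcal, +31.0 mg calcium (running total 632.0 mg).
Take 0.2321 servings of avocado: uses 39 kcal, +4.9 mg calcium (running total 636.9 mg).
Filling greedily by calcium-per-kcal is optimal for one linear limit, giving 636.9 mg.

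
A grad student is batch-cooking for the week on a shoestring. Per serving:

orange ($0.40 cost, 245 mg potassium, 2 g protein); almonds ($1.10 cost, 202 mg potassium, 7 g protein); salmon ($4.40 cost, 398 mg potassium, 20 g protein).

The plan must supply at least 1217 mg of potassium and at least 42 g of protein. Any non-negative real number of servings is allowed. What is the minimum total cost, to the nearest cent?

$6.60

This is a tiny linear program; its minimum lies at a vertex of the feasible set. List the vertices and price them.
orange only: max(1217/245, 42/2) = 21 servings → $8.40.
almonds only: max(1217/202, 42/7) = 6.025 servings → $6.63.
salmon only: max(1217/398, 42/20) = 3.058 servings → $13.45.
orange + almonds with both tight: 0.0267 servings and 5.992 servings → $6.60.
orange + salmon with both tight: 1.858 servings and 1.914 servings → $9.17.
almonds + salmon: intersection lies outside the first quadrant.
The minimum over all feasible corners is $6.60.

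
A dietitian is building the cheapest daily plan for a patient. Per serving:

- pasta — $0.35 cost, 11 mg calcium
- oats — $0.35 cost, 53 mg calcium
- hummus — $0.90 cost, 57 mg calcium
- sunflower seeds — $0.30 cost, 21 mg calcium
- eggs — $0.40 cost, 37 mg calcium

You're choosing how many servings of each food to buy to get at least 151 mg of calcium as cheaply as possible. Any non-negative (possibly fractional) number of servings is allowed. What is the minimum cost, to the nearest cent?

$1.00

Cost per mg of calcium: oats $0.0066, eggs $0.0108, sunflower seeds $0.0143, hummus $0.0158, pasta $0.0318.
With no serving limits, use only oats: 151 mg / 53 mg = 2.849 servings × $0.35 = $1.00.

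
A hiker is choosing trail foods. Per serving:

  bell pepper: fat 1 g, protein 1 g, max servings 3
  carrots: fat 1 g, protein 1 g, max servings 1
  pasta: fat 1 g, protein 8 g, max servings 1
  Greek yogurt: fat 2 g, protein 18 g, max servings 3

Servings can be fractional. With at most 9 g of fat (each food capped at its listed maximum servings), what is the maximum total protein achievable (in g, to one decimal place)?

Protein per g fat: Greek yogurt 9, pasta 8, bell pepper 1, carrots 1.
Take 3 servings of Greek yogurt: uses 6 g fat, +54.0 g protein (running total 54.0 g).
Take 1 serving of pasta: uses 1 g fat, +8.0 g protein (running total 62.0 g).
Take 2 servings of bell pepper: uses 2 g fat, +2.0 g protein (running total 64.0 g).
Filling greedily by protein-per-g fat is optimal for one linear limit, giving 64.0 g.

64.0 g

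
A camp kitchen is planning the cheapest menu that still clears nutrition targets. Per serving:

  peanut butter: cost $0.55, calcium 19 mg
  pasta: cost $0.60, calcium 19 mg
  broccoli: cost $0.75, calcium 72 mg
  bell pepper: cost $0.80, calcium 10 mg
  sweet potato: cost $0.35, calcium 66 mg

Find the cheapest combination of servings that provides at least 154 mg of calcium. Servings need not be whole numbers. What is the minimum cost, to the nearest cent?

$0.82

Cost per mg of calcium: sweet potato $0.0053, broccoli $0.0104, peanut butter $0.0289, pasta $0.0316, bell pepper $0.0800.
With no serving limits, use only sweet potato: 154 mg / 66 mg = 2.333 servings × $0.35 = $0.82.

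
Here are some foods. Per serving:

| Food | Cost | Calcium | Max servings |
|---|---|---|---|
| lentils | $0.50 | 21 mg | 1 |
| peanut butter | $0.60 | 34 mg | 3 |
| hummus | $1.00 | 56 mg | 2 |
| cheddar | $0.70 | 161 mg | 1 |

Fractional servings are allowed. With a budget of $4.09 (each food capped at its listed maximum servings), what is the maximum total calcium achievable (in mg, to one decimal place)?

352.0 mg

Calcium per dollar: cheddar 230, peanut butter 56.67, hummus 56, lentils 42.
Take 1 serving of cheddar: spends $0.70, +161.0 mg calcium (running total 161.0 mg).
Take 3 servings of peanut butter: spends $1.80, +102.0 mg calcium (running total 263.0 mg).
Take 1.59 servings of hummus: spends $1.59, +89.0 mg calcium (running total 352.0 mg).
Greedy by best ratio exhausts the cost allowance optimally: 352.0 mg.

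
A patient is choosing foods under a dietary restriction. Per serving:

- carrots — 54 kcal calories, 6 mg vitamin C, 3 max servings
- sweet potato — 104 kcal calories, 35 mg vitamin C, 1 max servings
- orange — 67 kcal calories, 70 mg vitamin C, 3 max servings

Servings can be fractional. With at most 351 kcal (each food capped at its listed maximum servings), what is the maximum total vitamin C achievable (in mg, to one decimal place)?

Vitamin C per kcal: orange 1.045, sweet potato 0.3365, carrots 0.1111.
Take 3 servings of orange: uses 201 kcal, +210.0 mg vitamin C (running total 210.0 mg).
Take 1 serving of sweet potato: uses 104 kcal, +35.0 mg vitamin C (running total 245.0 mg).
Take 0.8519 servings of carrots: uses 46 kcal, +5.1 mg vitamin C (running total 250.1 mg).
Filling greedily by vitamin C-per-kcal is optimal for one linear limit, giving 250.1 mg.

250.1 mg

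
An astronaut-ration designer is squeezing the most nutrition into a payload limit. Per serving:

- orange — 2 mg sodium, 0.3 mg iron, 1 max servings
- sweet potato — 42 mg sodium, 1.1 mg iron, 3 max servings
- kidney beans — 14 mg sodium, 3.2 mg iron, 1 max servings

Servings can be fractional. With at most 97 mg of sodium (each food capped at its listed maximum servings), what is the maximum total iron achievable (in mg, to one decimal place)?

5.6 mg

Iron per mg sodium: kidney beans 0.2286, orange 0.15, sweet potato 0.02619.
Take 1 serving of kidney beans: uses 14 mg sodium, +3.2 mg iron (running total 3.2 mg).
Take 1 serving of orange: uses 2 mg sodium, +0.3 mg iron (running total 3.5 mg).
Take 1.929 servings of sweet potato: uses 81 mg sodium, +2.1 mg iron (running total 5.6 mg).
Filling greedily by iron-per-mg sodium is optimal for one linear limit, giving 5.6 mg.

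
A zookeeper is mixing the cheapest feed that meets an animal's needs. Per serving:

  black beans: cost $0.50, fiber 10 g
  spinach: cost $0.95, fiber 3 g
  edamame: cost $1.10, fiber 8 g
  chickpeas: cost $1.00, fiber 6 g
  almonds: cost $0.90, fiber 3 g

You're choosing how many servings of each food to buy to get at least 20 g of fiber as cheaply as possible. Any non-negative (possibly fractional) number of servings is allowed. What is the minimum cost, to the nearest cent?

$1.00

Cost per g of fiber: black beans $0.0500, edamame $0.1375, chickpeas $0.1667, almonds $0.3000, spinach $0.3167.
With no serving limits, use only black beans: 20 g / 10 g = 2 servings × $0.50 = $1.00.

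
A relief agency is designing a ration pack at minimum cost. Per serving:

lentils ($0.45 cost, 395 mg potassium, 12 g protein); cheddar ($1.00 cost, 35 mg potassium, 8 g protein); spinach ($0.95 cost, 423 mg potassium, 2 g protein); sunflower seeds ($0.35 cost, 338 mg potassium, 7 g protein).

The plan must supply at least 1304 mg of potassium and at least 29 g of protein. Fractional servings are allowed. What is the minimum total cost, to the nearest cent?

Two binding constraints pin down two serving amounts, so the optimal mix uses at most two foods. The candidates are each food alone (scaled to the tighter of potassium/protein) and each pair with both constraints tight.
lentils only: max(1304/395, 29/12) = 3.301 servings → $1.49.
cheddar only: max(1304/35, 29/8) = 37.26 servings → $37.26.
spinach only: max(1304/423, 29/2) = 14.5 servings → $13.78.
sunflower seeds only: max(1304/338, 29/7) = 4.143 servings → $1.45.
lentils + cheddar with both targets exact would need a negative amount; discard.
lentils + spinach with both tight: 2.254 servings and 0.9783 servings → $1.94.
lentils + sunflower seeds with both tight: 0.5221 servings and 3.248 servings → $1.37.
cheddar + spinach with both tight: 2.915 servings and 2.842 servings → $5.61.
cheddar + sunflower seeds with both tight: 0.2741 servings and 3.83 servings → $1.61.
spinach + sunflower seeds: the both-tight solution has a negative serving — not a feasible corner.
The minimum over all feasible corners is $1.37.

$1.37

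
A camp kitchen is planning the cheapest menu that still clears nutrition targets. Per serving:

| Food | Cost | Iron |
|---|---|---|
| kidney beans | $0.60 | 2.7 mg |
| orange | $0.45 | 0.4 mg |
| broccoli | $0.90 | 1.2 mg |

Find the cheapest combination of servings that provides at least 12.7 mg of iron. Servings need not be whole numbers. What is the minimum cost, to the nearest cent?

$2.82

Cost per mg of iron: kidney beans $0.2222, broccoli $0.7500, orange $1.1250.
With no serving limits, use only kidney beans: 12.7 mg / 2.7 mg = 4.704 servings × $0.60 = $2.82.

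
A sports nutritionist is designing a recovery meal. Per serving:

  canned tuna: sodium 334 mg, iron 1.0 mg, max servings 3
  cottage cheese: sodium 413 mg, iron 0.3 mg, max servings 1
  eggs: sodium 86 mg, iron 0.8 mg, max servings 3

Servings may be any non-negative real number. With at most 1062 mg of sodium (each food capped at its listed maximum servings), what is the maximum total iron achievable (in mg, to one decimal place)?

4.8 mg

Iron per mg sodium: eggs 0.009302, canned tuna 0.002994, cottage cheese 0.0007264.
Take 3 servings of eggs: uses 258 mg sodium, +2.4 mg iron (running total 2.4 mg).
Take 2.407 servings of canned tuna: uses 804 mg sodium, +2.4 mg iron (running total 4.8 mg).
Filling greedily by iron-per-mg sodium is optimal for one linear limit, giving 4.8 mg.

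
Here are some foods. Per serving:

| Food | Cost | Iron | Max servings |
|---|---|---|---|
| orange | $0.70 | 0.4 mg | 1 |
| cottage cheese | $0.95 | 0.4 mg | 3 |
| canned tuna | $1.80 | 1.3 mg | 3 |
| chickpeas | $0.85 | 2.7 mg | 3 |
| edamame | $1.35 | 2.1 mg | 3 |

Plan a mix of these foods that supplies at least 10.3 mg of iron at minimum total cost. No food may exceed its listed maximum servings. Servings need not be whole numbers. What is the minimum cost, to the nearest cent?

Cost per mg of iron: chickpeas $0.3148, edamame $0.6429, canned tuna $1.3846, orange $1.7500, cottage cheese $2.3750.
Take 3 servings of chickpeas: +8.1 mg iron for $2.55 (total $2.55, still need 2.2 mg).
Take 1.048 servings of edamame: +2.2 mg iron for $1.41 (total $3.96, still need 0.0 mg).
Greedy by cheapest-per-mg is optimal for a single linear constraint, so the minimum cost is $3.96.

$3.96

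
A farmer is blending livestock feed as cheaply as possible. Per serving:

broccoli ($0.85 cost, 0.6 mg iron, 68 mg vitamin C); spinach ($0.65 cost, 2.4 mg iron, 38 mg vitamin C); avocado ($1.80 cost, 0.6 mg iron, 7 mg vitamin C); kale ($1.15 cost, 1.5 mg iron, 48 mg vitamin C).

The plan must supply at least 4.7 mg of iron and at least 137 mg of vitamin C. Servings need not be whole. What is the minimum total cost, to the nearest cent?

$2.01

For a min-cost LP with two ≥-constraints, a basic feasible solution has at most two positive variables.
broccoli only: max(4.7/0.6, 137/68) = 7.833 servings → $6.66.
spinach only: max(4.7/2.4, 137/38) = 3.605 servings → $2.34.
avocado only: max(4.7/0.6, 137/7) = 19.57 servings → $35.23.
kale only: max(4.7/1.5, 137/48) = 3.133 servings → $3.60.
broccoli + spinach with both tight: 1.07 servings and 1.691 servings → $2.01.
broccoli + avocado with both tight: 1.347 servings and 6.486 servings → $12.82.
broccoli + kale with both targets exact would need a negative amount; discard.
spinach + avocado with both targets exact would need a negative amount; discard.
spinach + kale with both tight: 0.3454 servings and 2.581 servings → $3.19.
avocado + kale with both tight: 1.098 servings and 2.694 servings → $5.08.
Cheapest feasible corner: $2.01.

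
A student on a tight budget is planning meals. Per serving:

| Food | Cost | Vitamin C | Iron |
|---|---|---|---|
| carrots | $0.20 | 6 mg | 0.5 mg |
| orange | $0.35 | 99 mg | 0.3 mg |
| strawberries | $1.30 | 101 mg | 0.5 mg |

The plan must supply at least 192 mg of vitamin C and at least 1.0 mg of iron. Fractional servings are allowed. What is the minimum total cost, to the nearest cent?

Minimising a linear cost over {vitamin C ≥ 192, iron ≥ 1.0, servings ≥ 0} — the optimum is at a vertex, using one or two foods.
carrots only: max(192/6, 1.0/0.5) = 32 servings → $6.40.
orange only: max(192/99, 1.0/0.3) = 3.333 servings → $1.17.
strawberries only: max(192/101, 1.0/0.5) = 2 servings → $2.60.
carrots + orange with both tight: 0.8679 servings and 1.887 servings → $0.83.
carrots + strawberries with both tight: 0.1053 servings and 1.895 servings → $2.48.
orange + strawberries with both targets exact would need a negative amount; discard.
The minimum over all feasible corners is $0.83.

$0.83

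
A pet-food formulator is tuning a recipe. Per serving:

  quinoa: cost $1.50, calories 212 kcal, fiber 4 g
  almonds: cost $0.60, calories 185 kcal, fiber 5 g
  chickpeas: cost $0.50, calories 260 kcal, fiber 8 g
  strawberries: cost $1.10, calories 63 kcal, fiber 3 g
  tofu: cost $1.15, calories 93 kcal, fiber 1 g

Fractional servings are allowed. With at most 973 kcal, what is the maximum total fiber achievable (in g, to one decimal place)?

Fiber per kcal: strawberries 0.04762, chickpeas 0.03077, almonds 0.02703, quinoa 0.01887, tofu 0.01075.
With no serving limits, spend the whole calories allowance on strawberries: 973 kcal / 63 kcal × 3 g = 46.3 g.

46.3 g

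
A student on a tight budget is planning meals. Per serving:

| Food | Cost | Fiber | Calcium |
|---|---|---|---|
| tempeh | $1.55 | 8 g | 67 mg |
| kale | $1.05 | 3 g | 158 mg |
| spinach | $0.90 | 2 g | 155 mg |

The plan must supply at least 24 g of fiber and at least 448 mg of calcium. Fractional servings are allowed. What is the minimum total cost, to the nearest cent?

This is a tiny linear program; its minimum lies at a vertex of the feasible set. List the vertices and price them.
tempeh only: max(24/8, 448/67) = 6.687 servings → $10.36.
kale only: max(24/3, 448/158) = 8 servings → $8.40.
spinach only: max(24/2, 448/155) = 12 servings → $10.80.
tempeh + kale with both tight: 2.303 servings and 1.859 servings → $5.52.
tempeh + spinach with both tight: 2.553 servings and 1.787 servings → $5.57.
kale + spinach with both targets exact would need a negative amount; discard.
So the least-cost plan costs $5.52.

$5.52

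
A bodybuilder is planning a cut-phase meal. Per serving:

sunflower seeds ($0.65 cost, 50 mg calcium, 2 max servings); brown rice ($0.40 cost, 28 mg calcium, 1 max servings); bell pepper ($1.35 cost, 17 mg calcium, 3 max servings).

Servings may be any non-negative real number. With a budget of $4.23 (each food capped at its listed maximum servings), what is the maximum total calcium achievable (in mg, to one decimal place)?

159.9 mg

Calcium per dollar: sunflower seeds 76.92, brown rice 70, bell pepper 12.59.
Take 2 servings of sunflower seeds: spends $1.30, +100.0 mg calcium (running total 100.0 mg).
Take 1 serving of brown rice: spends $0.40, +28.0 mg calcium (running total 128.0 mg).
Take 1.874 servings of bell pepper: spends $2.53, +31.9 mg calcium (running total 159.9 mg).
Filling greedily by calcium-per-dollar is optimal for one linear limit, giving 159.9 mg.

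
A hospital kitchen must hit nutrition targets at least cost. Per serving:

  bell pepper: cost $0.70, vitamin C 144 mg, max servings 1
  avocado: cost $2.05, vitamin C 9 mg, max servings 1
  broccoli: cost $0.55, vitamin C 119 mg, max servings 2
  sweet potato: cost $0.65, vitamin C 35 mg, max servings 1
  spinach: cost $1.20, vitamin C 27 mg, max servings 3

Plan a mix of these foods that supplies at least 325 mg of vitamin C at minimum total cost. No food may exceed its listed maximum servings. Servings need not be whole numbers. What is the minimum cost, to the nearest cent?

Cost per mg of vitamin C: broccoli $0.0046, bell pepper $0.0049, sweet potato $0.0186, spinach $0.0444, avocado $0.2278.
Take 2 servings of broccoli: +238.0 mg vitamin C for $1.10 (total $1.10, still need 87.0 mg).
Take 0.6042 servings of bell pepper: +87.0 mg vitamin C for $0.42 (total $1.52, still need 0.0 mg).
Filling from the cheapest source first is optimal under one linear minimum: $1.52.

$1.52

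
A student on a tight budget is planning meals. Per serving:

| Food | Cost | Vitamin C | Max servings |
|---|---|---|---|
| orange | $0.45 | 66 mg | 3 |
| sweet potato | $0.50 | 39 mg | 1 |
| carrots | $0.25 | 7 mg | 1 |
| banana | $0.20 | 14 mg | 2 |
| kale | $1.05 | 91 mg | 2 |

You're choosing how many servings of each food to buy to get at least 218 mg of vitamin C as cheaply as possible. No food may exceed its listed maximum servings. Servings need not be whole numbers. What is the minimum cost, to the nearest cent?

Cost per mg of vitamin C: orange $0.0068, kale $0.0115, sweet potato $0.0128, banana $0.0143, carrots $0.0357.
Take 3 servings of orange: +198.0 mg vitamin C for $1.35 (total $1.35, still need 20.0 mg).
Take 0.2198 servings of kale: +20.0 mg vitamin C for $0.23 (total $1.58, still need 0.0 mg).
Filling from the cheapest source first is optimal under one linear minimum: $1.58.

$1.58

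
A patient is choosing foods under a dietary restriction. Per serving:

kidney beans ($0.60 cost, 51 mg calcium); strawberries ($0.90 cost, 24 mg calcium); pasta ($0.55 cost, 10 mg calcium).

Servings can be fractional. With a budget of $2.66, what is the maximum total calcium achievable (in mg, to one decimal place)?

226.1 mg

Calcium per dollar: kidney beans 85, strawberries 26.67, pasta 18.18.
With no serving limits, spend the whole cost allowance on kidney beans: $2.66 / $0.60 × 51 mg = 226.1 mg.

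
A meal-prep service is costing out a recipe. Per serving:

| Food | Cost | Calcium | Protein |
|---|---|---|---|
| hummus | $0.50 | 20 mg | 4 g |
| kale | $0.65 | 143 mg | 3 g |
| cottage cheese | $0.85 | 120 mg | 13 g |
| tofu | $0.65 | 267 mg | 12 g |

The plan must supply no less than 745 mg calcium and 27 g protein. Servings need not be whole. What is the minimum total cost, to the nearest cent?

Check every corner: each single food scaled to meet both minima, and each pair solved so both constraints bind.
hummus only: max(745/20, 27/4) = 37.25 servings → $18.62.
kale only: max(745/143, 27/3) = 9 servings → $5.85.
cottage cheese only: max(745/120, 27/13) = 6.208 servings → $5.28.
tofu only: max(745/267, 27/12) = 2.79 servings → $1.81.
hummus + kale with both tight: 3.176 servings and 4.766 servings → $4.69.
hummus + cottage cheese: the both-tight solution has a negative serving — not a feasible corner.
hummus + tofu with both targets exact would need a negative amount; discard.
kale + cottage cheese with both tight: 4.3 servings and 1.085 servings → $3.72.
kale + tofu with both tight: 1.892 servings and 1.777 servings → $2.38.
cottage cheese + tofu: intersection lies outside the first quadrant.
Cheapest feasible corner: $1.81.

$1.81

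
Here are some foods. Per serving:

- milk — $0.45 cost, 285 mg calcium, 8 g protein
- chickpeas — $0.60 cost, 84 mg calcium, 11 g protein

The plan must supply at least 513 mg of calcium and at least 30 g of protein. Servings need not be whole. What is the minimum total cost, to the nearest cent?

Compare the cost at each extreme point of the feasible region.
milk only: max(513/285, 30/8) = 3.75 servings → $1.69.
chickpeas only: max(513/84, 30/11) = 6.107 servings → $3.66.
milk + chickpeas with both tight: 1.268 servings and 1.805 servings → $1.65.
The minimum over all feasible corners is $1.65.

$1.65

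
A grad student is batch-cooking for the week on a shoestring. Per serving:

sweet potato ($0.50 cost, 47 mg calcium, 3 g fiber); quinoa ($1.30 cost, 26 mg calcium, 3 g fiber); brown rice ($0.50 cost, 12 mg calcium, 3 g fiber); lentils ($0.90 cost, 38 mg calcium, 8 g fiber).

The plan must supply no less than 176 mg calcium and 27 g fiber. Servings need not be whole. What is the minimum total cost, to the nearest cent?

sweet potato only: max(176/47, 27/3) = 9 servings → $4.50.
quinoa only: max(176/26, 27/3) = 9 servings → $11.70.
brown rice only: max(176/12, 27/3) = 14.67 servings → $7.33.
lentils only: max(176/38, 27/8) = 4.632 servings → $4.17.
sweet potato + quinoa: the both-tight solution has a negative serving — not a feasible corner.
sweet potato + brown rice with both tight: 1.943 servings and 7.057 servings → $4.50.
sweet potato + lentils with both tight: 1.458 servings and 2.828 servings → $3.27.
quinoa + brown rice with both tight: 4.857 servings and 4.143 servings → $8.39.
quinoa + lentils with both tight: 4.064 servings and 1.851 servings → $6.95.
brown rice + lentils: the both-tight solution has a negative serving — not a feasible corner.
Cheapest feasible corner: $3.27.

$3.27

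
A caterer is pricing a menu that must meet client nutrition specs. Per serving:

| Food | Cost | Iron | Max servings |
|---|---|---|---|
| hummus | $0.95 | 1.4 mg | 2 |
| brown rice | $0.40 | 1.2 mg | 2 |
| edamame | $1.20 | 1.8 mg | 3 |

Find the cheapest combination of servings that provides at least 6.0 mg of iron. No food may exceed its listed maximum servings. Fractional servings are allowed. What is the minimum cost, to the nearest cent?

$3.20

Cost per mg of iron: brown rice $0.3333, edamame $0.6667, hummus $0.6786.
Take 2 servings of brown rice: +2.4 mg iron for $0.80 (total $0.80, still need 3.6 mg).
Take 2 servings of edamame: +3.6 mg iron for $2.40 (total $3.20, still need 0.0 mg).
Greedy by cheapest-per-mg is optimal for a single linear constraint, so the minimum cost is $3.20.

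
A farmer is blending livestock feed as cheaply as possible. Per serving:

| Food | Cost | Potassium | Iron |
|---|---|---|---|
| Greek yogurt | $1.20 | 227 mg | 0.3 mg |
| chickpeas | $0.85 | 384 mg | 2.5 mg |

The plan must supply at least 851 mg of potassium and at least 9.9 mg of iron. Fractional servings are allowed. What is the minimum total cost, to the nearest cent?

$3.37

For a min-cost LP with two ≥-constraints, a basic feasible solution has at most two positive variables.
Greek yogurt only: max(851/227, 9.9/0.3) = 33 servings → $39.60.
chickpeas only: max(851/384, 9.9/2.5) = 3.96 servings → $3.37.
Greek yogurt + chickpeas: the both-tight solution has a negative serving — not a feasible corner.
So the least-cost plan costs $3.37.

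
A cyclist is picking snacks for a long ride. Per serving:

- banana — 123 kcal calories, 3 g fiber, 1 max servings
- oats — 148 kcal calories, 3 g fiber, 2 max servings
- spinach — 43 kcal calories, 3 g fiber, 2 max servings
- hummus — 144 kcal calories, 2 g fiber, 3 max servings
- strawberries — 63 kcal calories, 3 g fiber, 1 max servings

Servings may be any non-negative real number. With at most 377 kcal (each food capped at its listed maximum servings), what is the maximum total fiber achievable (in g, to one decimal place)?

Fiber per kcal: spinach 0.06977, strawberries 0.04762, banana 0.02439, oats 0.02027, hummus 0.01389.
Take 2 servings of spinach: uses 86 kcal, +6.0 g fiber (running total 6.0 g).
Take 1 serving of strawberries: uses 63 kcal, +3.0 g fiber (running total 9.0 g).
Take 1 serving of banana: uses 123 kcal, +3.0 g fiber (running total 12.0 g).
Take 0.7095 servings of oats: uses 105 kcal, +2.1 g fiber (running total 14.1 g).
Filling greedily by fiber-per-kcal is optimal for one linear limit, giving 14.1 g.

14.1 g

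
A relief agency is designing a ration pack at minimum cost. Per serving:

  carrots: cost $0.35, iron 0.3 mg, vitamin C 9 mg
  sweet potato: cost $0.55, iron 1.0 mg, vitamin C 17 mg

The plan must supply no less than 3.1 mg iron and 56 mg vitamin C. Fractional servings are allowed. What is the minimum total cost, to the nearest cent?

Two binding constraints pin down two serving amounts, so the optimal mix uses at most two foods. The candidates are each food alone (scaled to the tighter of iron/vitamin C) and each pair with both constraints tight.
carrots only: max(3.1/0.3, 56/9) = 10.33 servings → $3.62.
sweet potato only: max(3.1/1.0, 56/17) = 3.294 servings → $1.81.
carrots + sweet potato with both tight: 0.8462 servings and 2.846 servings → $1.86.
The minimum over all feasible corners is $1.81.

$1.81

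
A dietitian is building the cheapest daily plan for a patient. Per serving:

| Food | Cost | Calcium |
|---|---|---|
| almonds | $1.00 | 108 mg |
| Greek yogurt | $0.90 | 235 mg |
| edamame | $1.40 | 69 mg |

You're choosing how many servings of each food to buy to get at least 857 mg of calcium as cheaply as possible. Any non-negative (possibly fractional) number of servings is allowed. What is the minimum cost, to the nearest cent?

$3.28

Cost per mg of calcium: Greek yogurt $0.0038, almonds $0.0093, edamame $0.0203.
With no serving limits, use only Greek yogurt: 857 mg / 235 mg = 3.647 servings × $0.90 = $3.28.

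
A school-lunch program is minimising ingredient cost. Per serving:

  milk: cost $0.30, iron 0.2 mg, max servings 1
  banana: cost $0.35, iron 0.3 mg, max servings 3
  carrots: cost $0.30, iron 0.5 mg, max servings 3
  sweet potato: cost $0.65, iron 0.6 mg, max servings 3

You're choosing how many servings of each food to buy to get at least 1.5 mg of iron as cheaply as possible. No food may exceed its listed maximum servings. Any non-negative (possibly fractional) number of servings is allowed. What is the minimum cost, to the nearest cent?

Cost per mg of iron: carrots $0.6000, sweet potato $1.0833, banana $1.1667, milk $1.5000.
Take 3 servings of carrots: +1.5 mg iron for $0.90 (total $0.90, still need 0.0 mg).
Filling from the cheapest source first is optimal under one linear minimum: $0.90.

$0.90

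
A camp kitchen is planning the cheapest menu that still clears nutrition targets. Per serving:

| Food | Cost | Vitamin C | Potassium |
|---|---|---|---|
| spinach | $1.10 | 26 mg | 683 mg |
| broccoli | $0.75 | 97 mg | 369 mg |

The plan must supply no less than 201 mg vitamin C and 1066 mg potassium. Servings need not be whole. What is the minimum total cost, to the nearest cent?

For a min-cost LP with two ≥-constraints, a basic feasible solution has at most two positive variables.
spinach only: max(201/26, 1066/683) = 7.731 servings → $8.50.
broccoli only: max(201/97, 1066/369) = 2.889 servings → $2.17.
spinach + broccoli with both tight: 0.516 servings and 1.934 servings → $2.02.
The minimum over all feasible corners is $2.02.

$2.02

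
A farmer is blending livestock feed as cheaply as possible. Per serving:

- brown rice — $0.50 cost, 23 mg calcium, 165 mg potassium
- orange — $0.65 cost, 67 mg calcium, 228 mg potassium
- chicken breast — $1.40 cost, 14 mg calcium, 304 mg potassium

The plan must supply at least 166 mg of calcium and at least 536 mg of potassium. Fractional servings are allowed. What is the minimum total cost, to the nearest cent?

$1.61

At the optimum either one food covers both requirements or two foods hit both targets exactly; no other combination can be cheaper.
brown rice only: max(166/23, 536/165) = 7.217 servings → $3.61.
orange only: max(166/67, 536/228) = 2.478 servings → $1.61.
chicken breast only: max(166/14, 536/304) = 11.86 servings → $16.60.
brown rice + orange: intersection lies outside the first quadrant.
brown rice + chicken breast with both targets exact would need a negative amount; discard.
orange + chicken breast with both targets exact would need a negative amount; discard.
The minimum over all feasible corners is $1.61.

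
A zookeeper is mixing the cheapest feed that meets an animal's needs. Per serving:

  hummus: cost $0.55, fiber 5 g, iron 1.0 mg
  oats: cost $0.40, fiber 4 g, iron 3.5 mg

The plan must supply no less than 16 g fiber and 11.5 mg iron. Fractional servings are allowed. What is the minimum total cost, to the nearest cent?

$1.60

Minimising a linear cost over {fiber ≥ 16, iron ≥ 11.5, servings ≥ 0} — the optimum is at a vertex, using one or two foods.
hummus only: max(16/5, 11.5/1.0) = 11.5 servings → $6.33.
oats only: max(16/4, 11.5/3.5) = 4 servings → $1.60.
hummus + oats with both tight: 0.7407 servings and 3.074 servings → $1.64.
Cheapest feasible corner: $1.60.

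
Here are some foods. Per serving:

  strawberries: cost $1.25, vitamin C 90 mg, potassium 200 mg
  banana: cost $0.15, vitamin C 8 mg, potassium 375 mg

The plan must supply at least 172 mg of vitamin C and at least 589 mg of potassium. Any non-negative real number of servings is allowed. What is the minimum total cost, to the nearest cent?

At the optimum either one food covers both requirements or two foods hit both targets exactly; no other combination can be cheaper.
strawberries only: max(172/90, 589/200) = 2.945 servings → $3.68.
banana only: max(172/8, 589/375) = 21.5 servings → $3.23.
strawberries + banana with both tight: 1.86 servings and 0.5788 servings → $2.41.
The minimum over all feasible corners is $2.41.

$2.41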